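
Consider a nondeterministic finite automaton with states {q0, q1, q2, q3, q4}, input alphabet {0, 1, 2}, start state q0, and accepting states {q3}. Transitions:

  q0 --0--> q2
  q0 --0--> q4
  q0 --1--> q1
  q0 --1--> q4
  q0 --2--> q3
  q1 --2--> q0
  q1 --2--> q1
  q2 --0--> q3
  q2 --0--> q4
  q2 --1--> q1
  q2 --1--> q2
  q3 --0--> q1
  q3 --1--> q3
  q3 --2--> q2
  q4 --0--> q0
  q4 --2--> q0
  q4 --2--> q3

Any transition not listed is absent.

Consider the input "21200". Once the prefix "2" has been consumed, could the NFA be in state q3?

Yes

Start in {q0}.
Read '2': {q0} → {q3}.
State q3 is in {q3}.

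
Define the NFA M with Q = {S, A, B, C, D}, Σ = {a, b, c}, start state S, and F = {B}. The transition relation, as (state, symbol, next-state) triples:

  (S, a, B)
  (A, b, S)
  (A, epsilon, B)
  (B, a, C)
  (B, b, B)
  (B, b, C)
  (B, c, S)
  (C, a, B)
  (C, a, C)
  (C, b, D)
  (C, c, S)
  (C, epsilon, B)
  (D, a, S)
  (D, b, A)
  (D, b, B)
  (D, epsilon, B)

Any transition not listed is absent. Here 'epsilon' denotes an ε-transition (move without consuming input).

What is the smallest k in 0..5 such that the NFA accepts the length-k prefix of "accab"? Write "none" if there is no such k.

1

Start in {S}.
Read 'a': {S} → {B}.
None of the earlier sets intersect F, but {B} does.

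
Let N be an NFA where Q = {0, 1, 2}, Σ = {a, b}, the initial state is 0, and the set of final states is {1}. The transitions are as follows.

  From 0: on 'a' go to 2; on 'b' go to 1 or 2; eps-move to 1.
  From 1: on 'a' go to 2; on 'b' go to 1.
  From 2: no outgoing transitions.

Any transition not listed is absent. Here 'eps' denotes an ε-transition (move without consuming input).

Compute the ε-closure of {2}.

{2}

Begin with {2}.
No ε-moves leave this set, so the closure equals the set itself.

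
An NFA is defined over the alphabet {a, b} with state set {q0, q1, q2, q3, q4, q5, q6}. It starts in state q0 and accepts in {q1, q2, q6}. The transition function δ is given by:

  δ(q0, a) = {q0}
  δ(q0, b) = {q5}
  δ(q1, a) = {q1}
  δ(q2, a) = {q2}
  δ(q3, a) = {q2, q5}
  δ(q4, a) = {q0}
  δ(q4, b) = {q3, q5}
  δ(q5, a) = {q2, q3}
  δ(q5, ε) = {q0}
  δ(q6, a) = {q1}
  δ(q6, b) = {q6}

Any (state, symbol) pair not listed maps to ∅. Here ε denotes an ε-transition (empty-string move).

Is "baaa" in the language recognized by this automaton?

Start in {q0}.
Read 'b': q0→{q5}; union {q5}; ε-closure = {q0, q5}.
Read 'a': q0→{q0}, q5→{q2, q3}; now {q0, q2, q3}.
Read 'a': q0→{q0}, q2→{q2}, q3→{q2, q5}; now {q0, q2, q5}.
Read 'a': q0→{q0}, q2→{q2}, q5→{q2, q3}; now {q0, q2, q3}.
The final set {q0, q2, q3} contains the accepting state q2.

Yes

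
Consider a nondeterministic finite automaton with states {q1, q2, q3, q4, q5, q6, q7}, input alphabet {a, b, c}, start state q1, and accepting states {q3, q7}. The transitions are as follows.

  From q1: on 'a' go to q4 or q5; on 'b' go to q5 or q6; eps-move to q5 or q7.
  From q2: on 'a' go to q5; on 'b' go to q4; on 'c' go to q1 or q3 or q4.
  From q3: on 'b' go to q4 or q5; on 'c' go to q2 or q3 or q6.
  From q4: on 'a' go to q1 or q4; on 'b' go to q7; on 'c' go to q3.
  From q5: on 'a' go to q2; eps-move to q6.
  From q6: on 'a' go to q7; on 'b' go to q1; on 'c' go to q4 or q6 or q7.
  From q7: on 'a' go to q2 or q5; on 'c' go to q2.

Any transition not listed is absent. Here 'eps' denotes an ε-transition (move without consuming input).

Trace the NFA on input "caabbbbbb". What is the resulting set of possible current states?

{q1, q5, q6, q7}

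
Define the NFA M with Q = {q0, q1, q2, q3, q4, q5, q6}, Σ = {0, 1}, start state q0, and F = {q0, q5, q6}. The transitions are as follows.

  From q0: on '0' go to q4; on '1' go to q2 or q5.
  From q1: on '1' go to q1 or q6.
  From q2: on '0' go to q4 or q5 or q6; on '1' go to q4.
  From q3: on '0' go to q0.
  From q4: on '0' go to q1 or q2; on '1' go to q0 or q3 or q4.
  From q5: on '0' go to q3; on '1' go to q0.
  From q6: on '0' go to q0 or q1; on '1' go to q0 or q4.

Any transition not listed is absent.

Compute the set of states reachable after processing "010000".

Start in {q0}.
Read '0': {q0} → {q4}.
Read '1': {q4} → {q0, q3, q4}.
Read '0': {q0, q3, q4} → {q0, q1, q2, q4}.
Read '0': {q0, q1, q2, q4} → {q1, q2, q4, q5, q6}.
Read '0': {q1, q2, q4, q5, q6} → {q0, q1, q2, q3, q4, q5, q6}.
Read '0': {q0, q1, q2, q3, q4, q5, q6} → {q0, q1, q2, q3, q4, q5, q6}.

{q0, q1, q2, q3, q4, q5, q6}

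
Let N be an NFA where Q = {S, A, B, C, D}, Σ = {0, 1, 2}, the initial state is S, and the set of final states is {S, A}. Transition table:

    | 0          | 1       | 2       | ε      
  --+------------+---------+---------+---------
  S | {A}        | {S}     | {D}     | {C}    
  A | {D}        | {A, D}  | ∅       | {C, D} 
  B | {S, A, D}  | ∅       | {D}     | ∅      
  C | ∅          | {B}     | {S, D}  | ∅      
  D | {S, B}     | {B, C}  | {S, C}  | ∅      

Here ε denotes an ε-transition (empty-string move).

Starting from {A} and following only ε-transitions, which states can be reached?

{A, C, D}

Begin with {A}.
ε-move A → C; add C.
ε-move A → D; add D.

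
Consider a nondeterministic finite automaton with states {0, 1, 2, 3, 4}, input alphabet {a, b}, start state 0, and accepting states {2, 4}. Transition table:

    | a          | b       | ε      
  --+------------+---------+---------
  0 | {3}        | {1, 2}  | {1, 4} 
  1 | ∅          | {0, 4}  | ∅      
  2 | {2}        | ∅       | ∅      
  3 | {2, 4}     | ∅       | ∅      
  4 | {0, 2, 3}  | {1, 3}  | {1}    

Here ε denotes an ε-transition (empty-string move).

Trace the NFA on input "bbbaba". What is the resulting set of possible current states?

{0, 1, 2, 3, 4}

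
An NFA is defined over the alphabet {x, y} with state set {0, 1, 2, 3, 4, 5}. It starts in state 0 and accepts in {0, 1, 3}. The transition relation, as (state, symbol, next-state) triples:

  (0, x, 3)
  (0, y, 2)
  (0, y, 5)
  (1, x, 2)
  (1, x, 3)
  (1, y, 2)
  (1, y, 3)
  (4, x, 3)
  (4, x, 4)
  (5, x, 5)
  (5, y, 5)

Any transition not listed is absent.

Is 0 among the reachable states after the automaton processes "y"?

No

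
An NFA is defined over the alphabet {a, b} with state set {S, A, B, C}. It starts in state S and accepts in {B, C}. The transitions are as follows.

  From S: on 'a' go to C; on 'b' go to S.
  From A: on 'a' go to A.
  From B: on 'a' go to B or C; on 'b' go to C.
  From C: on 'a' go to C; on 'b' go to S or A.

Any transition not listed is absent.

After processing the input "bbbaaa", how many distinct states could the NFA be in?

1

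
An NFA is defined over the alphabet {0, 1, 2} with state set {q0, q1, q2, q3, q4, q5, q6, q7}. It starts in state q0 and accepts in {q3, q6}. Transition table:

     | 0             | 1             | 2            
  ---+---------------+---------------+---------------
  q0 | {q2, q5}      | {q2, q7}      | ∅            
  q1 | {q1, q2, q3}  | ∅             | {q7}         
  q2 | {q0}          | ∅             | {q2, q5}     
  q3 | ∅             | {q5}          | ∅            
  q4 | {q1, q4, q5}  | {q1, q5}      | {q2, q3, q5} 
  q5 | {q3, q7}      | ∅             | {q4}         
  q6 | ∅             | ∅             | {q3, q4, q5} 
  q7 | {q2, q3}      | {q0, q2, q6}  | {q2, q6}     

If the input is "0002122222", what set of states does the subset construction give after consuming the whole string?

{q2, q3, q4, q5}

Start in {q0}.
Read '0': {q0} → {q2, q5}.
Read '0': {q2, q5} → {q0, q3, q7}.
Read '0': {q0, q3, q7} → {q2, q3, q5}.
Read '2': {q2, q3, q5} → {q2, q4, q5}.
Read '1': {q2, q4, q5} → {q1, q5}.
Read '2': {q1, q5} → {q4, q7}.
Read '2': {q4, q7} → {q2, q3, q5, q6}.
Read '2': {q2, q3, q5, q6} → {q2, q3, q4, q5}.
Read '2': {q2, q3, q4, q5} → {q2, q3, q4, q5}.
Read '2': {q2, q3, q4, q5} → {q2, q3, q4, q5}.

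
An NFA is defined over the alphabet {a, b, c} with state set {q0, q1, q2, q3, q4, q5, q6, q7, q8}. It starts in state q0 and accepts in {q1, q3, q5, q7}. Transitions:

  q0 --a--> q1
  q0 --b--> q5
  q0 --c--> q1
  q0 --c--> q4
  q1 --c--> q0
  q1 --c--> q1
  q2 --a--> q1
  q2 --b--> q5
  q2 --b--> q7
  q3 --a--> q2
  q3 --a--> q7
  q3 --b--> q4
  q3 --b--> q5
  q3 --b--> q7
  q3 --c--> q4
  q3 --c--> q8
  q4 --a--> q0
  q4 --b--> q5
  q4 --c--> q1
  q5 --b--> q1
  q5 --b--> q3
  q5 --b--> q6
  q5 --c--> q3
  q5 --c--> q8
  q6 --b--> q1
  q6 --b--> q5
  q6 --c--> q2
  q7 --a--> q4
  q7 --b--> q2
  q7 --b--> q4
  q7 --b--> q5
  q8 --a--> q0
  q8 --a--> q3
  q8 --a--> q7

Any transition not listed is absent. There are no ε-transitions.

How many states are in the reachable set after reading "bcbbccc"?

3

Start in {q0}.
Read 'b': q0→{q5}; now {q5}.
Read 'c': q5→{q3, q8}; now {q3, q8}.
Read 'b': q3→{q4, q5, q7}, q8→∅; now {q4, q5, q7}.
Read 'b': q4→{q5}, q5→{q1, q3, q6}, q7→{q2, q4, q5}; now {q1, q2, q3, q4, q5, q6}.
Read 'c': q1→{q0, q1}, q2→∅, q3→{q4, q8}, q4→{q1}, q5→{q3, q8}, q6→{q2}; now {q0, q1, q2, q3, q4, q8}.
Read 'c': q0→{q1, q4}, q1→{q0, q1}, q2→∅, q3→{q4, q8}, q4→{q1}, q8→∅; now {q0, q1, q4, q8}.
Read 'c': q0→{q1, q4}, q1→{q0, q1}, q4→{q1}, q8→∅; now {q0, q1, q4}.
That set has 3 states.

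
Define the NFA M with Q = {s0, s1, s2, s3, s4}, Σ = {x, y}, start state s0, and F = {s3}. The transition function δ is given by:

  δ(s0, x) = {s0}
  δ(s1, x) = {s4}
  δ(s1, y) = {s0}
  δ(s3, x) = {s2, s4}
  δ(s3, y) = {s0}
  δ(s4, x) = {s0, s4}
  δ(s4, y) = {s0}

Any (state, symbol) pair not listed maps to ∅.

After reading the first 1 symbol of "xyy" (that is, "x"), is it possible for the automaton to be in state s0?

Start in {s0}.
Read 'x': s0→{s0}; now {s0}.
State s0 is in {s0}.

Yes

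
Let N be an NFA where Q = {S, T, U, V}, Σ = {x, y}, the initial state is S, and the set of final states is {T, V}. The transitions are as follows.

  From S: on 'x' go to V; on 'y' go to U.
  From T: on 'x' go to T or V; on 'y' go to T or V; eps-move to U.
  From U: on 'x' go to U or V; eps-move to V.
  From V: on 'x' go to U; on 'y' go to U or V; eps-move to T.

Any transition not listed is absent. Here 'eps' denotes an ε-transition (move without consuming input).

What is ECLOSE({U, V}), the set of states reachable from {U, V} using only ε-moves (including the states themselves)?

{T, U, V}

Begin with {U, V}.
ε-move V → T; add T.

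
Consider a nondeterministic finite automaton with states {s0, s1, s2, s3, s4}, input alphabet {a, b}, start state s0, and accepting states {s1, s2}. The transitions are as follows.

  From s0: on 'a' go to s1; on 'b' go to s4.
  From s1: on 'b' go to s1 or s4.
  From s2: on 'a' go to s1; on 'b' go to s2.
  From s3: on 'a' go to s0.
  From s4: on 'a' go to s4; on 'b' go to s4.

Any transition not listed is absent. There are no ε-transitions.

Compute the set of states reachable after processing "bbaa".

{s4}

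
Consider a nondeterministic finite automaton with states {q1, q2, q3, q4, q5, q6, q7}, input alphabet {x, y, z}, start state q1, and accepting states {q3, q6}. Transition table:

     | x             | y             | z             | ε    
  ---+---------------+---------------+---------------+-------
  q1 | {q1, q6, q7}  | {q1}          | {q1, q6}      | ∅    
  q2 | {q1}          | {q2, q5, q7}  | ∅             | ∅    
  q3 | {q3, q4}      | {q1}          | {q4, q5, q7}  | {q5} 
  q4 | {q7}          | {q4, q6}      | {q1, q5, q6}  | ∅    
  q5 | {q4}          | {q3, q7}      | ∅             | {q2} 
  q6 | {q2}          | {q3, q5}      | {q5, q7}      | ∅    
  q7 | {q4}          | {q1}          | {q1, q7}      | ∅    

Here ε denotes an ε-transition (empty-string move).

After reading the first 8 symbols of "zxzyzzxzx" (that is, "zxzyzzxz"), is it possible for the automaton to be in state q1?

Yes

Start in {q1}.
Read 'z': q1→{q1, q6}; now {q1, q6}.
Read 'x': q1→{q1, q6, q7}, q6→{q2}; now {q1, q2, q6, q7}.
Read 'z': q1→{q1, q6}, q2→∅, q6→{q5, q7}, q7→{q1, q7}; union {q1, q5, q6, q7}; ε-closure = {q1, q2, q5, q6, q7}.
Read 'y': q1→{q1}, q2→{q2, q5, q7}, q5→{q3, q7}, q6→{q3, q5}, q7→{q1}; now {q1, q2, q3, q5, q7}.
Read 'z': q1→{q1, q6}, q2→∅, q3→{q4, q5, q7}, q5→∅, q7→{q1, q7}; union {q1, q4, q5, q6, q7}; ε-closure = {q1, q2, q4, q5, q6, q7}.
Read 'z': q1→{q1, q6}, q2→∅, q4→{q1, q5, q6}, q5→∅, q6→{q5, q7}, q7→{q1, q7}; union {q1, q5, q6, q7}; ε-closure = {q1, q2, q5, q6, q7}.
Read 'x': q1→{q1, q6, q7}, q2→{q1}, q5→{q4}, q6→{q2}, q7→{q4}; now {q1, q2, q4, q6, q7}.
Read 'z': q1→{q1, q6}, q2→∅, q4→{q1, q5, q6}, q6→{q5, q7}, q7→{q1, q7}; union {q1, q5, q6, q7}; ε-closure = {q1, q2, q5, q6, q7}.
State q1 is in {q1, q2, q5, q6, q7}.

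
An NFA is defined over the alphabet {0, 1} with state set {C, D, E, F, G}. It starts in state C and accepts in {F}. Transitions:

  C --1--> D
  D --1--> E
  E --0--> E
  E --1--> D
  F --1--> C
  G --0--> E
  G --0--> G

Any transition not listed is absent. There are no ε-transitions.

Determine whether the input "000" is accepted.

Start in {C}.
Read '0': C→∅; now ∅.
The set is empty and remains empty for the remaining 2 symbols.
The final set ∅ contains no accepting state.

No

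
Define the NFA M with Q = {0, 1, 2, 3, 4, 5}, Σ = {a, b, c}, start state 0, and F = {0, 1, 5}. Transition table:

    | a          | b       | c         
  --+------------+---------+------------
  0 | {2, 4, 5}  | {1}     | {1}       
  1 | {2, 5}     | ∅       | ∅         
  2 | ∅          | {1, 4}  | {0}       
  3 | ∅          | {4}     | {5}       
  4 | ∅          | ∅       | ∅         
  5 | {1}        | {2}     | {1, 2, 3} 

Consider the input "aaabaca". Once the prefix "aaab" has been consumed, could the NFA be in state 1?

Yes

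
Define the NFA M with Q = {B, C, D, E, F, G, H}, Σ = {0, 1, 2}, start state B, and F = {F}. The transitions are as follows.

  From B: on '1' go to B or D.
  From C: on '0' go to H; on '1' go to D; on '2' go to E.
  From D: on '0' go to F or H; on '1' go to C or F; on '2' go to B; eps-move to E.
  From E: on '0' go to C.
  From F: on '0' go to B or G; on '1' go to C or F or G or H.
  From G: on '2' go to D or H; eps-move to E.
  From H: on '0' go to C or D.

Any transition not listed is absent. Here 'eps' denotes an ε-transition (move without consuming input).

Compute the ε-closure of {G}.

{E, G}

Begin with {G}.
ε-move G → E; add E.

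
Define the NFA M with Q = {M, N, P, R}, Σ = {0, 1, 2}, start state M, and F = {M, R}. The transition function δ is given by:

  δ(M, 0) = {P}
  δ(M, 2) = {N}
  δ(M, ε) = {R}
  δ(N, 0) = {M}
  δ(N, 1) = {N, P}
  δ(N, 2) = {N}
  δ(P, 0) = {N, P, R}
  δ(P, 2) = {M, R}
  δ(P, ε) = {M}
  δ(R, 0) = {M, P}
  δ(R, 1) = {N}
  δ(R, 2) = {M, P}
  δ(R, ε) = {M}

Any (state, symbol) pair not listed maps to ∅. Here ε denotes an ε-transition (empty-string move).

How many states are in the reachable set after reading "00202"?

4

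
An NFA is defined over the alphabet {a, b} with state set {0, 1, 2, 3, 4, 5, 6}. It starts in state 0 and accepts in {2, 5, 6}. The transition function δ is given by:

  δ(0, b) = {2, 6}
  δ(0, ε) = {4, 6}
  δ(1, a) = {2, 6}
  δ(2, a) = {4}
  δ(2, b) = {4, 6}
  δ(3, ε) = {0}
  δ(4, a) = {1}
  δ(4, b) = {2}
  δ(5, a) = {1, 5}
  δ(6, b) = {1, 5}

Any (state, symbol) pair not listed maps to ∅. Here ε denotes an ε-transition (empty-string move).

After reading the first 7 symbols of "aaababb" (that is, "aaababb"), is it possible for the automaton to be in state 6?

Start: ε-closure({0}) = {0, 4, 6}.
Read 'a': 0→∅, 4→{1}, 6→∅; now {1}.
Read 'a': 1→{2, 6}; now {2, 6}.
Read 'a': 2→{4}, 6→∅; now {4}.
Read 'b': 4→{2}; now {2}.
Read 'a': 2→{4}; now {4}.
Read 'b': 4→{2}; now {2}.
Read 'b': 2→{4, 6}; now {4, 6}.
State 6 is in {4, 6}.

Yes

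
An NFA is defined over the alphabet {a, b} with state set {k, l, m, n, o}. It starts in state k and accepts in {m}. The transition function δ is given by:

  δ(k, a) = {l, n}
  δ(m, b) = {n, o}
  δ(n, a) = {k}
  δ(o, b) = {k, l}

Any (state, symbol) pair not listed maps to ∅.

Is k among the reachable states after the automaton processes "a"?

No

Start in {k}.
Read 'a': k→{l, n}; now {l, n}.
State k is not in {l, n}.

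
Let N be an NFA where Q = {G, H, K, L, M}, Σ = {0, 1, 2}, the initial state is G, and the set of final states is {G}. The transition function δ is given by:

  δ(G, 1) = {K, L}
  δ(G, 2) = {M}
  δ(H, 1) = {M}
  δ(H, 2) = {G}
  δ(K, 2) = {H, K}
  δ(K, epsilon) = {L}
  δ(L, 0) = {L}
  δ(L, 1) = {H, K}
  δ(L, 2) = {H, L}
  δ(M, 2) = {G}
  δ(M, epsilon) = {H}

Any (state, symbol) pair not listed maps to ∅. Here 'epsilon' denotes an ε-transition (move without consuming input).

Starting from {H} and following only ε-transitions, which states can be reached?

{H}

Begin with {H}.
No ε-moves leave this set, so the closure equals the set itself.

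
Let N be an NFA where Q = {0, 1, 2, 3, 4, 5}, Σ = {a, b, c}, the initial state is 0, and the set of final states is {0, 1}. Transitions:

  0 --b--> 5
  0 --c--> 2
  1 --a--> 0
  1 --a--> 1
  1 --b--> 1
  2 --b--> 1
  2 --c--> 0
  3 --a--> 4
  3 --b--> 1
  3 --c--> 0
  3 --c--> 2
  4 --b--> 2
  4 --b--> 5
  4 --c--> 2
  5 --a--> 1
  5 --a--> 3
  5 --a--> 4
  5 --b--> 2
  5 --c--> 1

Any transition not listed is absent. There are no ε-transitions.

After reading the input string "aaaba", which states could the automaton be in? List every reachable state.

∅

Start in {0}.
Read 'a': 0→∅; now ∅.
The set is empty and remains empty for the remaining 4 symbols.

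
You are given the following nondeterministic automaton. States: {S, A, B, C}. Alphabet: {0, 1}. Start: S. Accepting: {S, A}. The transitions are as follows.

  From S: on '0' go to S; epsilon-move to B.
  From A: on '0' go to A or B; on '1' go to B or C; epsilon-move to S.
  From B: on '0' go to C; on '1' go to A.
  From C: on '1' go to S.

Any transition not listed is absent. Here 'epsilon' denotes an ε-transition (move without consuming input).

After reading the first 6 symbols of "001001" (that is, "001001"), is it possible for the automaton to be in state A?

Yes

Start: ε-closure({S}) = {S, B}.
Read '0': S→{S}, B→{C}; union {S, C}; ε-closure = {S, B, C}.
Read '0': S→{S}, B→{C}, C→∅; union {S, C}; ε-closure = {S, B, C}.
Read '1': S→∅, B→{A}, C→{S}; union {S, A}; ε-closure = {S, A, B}.
Read '0': S→{S}, A→{A, B}, B→{C}; now {S, A, B, C}.
Read '0': S→{S}, A→{A, B}, B→{C}, C→∅; now {S, A, B, C}.
Read '1': S→∅, A→{B, C}, B→{A}, C→{S}; now {S, A, B, C}.
State A is in {S, A, B, C}.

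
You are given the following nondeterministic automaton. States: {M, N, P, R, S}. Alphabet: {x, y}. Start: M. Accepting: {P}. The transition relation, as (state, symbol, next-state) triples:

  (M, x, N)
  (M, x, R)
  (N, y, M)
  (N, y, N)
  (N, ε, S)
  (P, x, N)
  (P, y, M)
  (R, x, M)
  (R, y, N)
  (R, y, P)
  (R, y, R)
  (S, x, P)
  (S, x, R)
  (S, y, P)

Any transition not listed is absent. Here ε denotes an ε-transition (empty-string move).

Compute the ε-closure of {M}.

{M}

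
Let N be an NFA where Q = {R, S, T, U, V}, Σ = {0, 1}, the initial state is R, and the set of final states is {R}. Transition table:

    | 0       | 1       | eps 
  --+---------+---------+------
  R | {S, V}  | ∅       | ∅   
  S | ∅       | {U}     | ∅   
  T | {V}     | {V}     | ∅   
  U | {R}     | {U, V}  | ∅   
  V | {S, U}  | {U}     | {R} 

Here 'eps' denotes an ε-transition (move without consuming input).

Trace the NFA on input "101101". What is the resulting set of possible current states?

Start in {R}.
Read '1': R→∅; now ∅.
The set is empty and remains empty for the remaining 5 symbols.

∅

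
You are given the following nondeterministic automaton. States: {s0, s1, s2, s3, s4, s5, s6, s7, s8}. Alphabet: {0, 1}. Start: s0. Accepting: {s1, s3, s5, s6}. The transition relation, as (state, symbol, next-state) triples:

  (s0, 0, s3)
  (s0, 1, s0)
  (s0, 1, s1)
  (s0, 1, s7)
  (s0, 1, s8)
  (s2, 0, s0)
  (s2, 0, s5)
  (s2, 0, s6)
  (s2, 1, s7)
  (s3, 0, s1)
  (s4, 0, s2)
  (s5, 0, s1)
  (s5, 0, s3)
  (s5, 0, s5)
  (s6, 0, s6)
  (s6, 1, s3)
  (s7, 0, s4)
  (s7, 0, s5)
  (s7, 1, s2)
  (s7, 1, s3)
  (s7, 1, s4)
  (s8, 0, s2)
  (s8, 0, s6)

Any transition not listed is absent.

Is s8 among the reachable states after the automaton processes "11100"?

No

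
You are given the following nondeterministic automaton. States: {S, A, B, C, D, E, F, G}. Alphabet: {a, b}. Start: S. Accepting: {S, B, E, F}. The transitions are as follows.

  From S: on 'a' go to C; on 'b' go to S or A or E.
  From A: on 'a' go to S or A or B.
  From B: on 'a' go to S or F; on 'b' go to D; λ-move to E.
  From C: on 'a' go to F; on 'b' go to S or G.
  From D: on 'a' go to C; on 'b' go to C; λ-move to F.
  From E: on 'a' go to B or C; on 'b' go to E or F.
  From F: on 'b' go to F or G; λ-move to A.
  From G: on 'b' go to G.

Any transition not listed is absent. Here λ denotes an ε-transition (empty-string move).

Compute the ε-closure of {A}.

Begin with {A}.
No ε-moves leave this set, so the closure equals the set itself.

{A}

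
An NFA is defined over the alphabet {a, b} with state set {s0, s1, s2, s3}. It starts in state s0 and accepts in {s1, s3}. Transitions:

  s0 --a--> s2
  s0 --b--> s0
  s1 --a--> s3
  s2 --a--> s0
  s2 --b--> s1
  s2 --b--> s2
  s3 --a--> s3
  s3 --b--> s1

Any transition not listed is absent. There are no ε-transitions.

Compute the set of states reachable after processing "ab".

Start in {s0}.
Read 'a': s0→{s2}; now {s2}.
Read 'b': s2→{s1, s2}; now {s1, s2}.

{s1, s2}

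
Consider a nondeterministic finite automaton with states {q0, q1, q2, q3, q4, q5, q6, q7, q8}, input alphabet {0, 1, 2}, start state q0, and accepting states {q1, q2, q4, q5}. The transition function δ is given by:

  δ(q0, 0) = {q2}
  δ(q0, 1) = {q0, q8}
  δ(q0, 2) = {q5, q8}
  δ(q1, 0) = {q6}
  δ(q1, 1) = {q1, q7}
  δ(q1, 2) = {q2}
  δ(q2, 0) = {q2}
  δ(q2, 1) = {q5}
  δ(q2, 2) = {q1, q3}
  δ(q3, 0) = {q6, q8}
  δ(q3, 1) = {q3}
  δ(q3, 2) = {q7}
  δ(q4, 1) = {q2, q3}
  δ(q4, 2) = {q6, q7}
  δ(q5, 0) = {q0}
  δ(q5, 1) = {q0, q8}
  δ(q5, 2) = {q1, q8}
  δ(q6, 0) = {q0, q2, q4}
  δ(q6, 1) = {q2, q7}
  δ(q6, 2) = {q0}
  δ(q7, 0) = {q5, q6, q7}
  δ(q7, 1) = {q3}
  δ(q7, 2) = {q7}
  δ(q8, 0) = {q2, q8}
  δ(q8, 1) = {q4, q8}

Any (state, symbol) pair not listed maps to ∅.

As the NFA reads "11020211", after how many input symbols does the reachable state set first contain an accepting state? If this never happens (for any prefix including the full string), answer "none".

Start in {q0}.
Read '1': {q0} → {q0, q8}.
Read '1': {q0, q8} → {q0, q4, q8}.
None of the earlier sets intersect F, but {q0, q4, q8} does.

2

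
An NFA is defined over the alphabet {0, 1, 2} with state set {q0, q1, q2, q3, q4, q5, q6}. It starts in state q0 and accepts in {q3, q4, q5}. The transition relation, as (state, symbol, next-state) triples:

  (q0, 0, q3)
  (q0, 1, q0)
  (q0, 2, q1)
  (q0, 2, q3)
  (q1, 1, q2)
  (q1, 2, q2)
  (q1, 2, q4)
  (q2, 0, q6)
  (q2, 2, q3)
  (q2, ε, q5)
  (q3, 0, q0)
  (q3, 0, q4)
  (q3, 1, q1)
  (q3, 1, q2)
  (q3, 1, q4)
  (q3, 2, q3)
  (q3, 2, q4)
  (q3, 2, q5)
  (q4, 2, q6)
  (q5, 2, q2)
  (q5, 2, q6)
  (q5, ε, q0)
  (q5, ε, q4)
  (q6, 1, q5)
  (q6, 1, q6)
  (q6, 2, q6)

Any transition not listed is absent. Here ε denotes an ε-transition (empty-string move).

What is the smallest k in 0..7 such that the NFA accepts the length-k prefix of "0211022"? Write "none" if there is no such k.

Start in {q0}.
Read '0': q0→{q3}; now {q3}.
None of the earlier sets intersect F, but {q3} does.

1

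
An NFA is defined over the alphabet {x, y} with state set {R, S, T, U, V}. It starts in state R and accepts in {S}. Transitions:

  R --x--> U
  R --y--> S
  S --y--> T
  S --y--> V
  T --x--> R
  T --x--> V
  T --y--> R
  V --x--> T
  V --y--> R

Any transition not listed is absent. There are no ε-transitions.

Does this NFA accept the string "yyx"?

Start in {R}.
Read 'y': {R} → {S}.
Read 'y': {S} → {T, V}.
Read 'x': {T, V} → {R, T, V}.
The final set {R, T, V} contains no accepting state.

No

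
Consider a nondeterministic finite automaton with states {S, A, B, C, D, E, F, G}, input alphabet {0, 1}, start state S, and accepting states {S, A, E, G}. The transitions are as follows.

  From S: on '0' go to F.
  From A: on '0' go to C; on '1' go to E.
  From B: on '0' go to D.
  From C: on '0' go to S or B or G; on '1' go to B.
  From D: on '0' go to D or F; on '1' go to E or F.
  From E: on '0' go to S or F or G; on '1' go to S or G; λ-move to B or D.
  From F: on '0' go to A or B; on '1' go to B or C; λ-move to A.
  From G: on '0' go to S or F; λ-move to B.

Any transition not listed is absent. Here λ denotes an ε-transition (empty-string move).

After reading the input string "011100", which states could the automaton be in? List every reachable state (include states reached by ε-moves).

{S, A, B, C, D, F, G}

Start in {S}.
Read '0': S→{F}; union {F}; ε-closure = {A, F}.
Read '1': A→{E}, F→{B, C}; union {B, C, E}; ε-closure = {B, C, D, E}.
Read '1': B→∅, C→{B}, D→{E, F}, E→{S, G}; union {S, B, E, F, G}; ε-closure = {S, A, B, D, E, F, G}.
Read '1': S→∅, A→{E}, B→∅, D→{E, F}, E→{S, G}, F→{B, C}, G→∅; union {S, B, C, E, F, G}; ε-closure = {S, A, B, C, D, E, F, G}.
Read '0': S→{F}, A→{C}, B→{D}, C→{S, B, G}, D→{D, F}, E→{S, F, G}, F→{A, B}, G→{S, F}; now {S, A, B, C, D, F, G}.
Read '0': S→{F}, A→{C}, B→{D}, C→{S, B, G}, D→{D, F}, F→{A, B}, G→{S, F}; now {S, A, B, C, D, F, G}.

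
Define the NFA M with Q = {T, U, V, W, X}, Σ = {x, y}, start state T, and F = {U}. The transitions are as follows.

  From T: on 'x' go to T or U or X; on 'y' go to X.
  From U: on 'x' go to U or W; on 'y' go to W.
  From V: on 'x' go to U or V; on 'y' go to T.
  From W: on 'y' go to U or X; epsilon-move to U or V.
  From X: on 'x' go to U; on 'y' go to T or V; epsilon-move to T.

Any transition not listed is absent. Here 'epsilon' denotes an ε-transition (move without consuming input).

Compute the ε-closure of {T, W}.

Begin with {T, W}.
ε-move W → U; add U.
ε-move W → V; add V.

{T, U, V, W}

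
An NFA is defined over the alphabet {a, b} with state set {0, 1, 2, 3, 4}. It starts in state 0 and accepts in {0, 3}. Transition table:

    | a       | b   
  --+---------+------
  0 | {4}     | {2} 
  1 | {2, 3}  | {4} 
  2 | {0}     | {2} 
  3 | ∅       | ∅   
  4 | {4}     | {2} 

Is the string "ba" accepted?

Start in {0}.
Read 'b': 0→{2}; now {2}.
Read 'a': 2→{0}; now {0}.
The final set {0} contains the accepting state 0.

Yes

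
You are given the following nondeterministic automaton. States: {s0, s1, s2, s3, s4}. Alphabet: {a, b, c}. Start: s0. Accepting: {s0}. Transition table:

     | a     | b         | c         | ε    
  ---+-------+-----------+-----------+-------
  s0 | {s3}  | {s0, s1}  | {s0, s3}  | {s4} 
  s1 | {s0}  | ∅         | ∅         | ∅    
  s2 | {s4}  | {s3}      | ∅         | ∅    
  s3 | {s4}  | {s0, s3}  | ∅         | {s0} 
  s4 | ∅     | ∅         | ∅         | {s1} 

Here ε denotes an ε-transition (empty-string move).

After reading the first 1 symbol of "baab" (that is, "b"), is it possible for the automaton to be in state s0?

Yes

Start: ε-closure({s0}) = {s0, s1, s4}.
Read 'b': {s0, s1, s4} → {s0, s1, s4}.
State s0 is in {s0, s1, s4}.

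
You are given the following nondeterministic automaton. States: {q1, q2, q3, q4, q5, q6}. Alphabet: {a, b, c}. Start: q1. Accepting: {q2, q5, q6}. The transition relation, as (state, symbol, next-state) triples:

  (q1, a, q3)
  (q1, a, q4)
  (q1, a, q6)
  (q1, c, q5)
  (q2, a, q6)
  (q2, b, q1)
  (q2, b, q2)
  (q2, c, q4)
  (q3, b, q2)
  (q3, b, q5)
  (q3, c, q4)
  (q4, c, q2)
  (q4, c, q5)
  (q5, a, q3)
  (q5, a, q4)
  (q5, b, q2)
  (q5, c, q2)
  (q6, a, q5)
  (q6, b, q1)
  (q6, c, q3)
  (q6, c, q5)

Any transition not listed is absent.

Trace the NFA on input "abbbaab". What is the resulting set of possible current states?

{q2}

Start in {q1}.
Read 'a': q1→{q3, q4, q6}; now {q3, q4, q6}.
Read 'b': q3→{q2, q5}, q4→∅, q6→{q1}; now {q1, q2, q5}.
Read 'b': q1→∅, q2→{q1, q2}, q5→{q2}; now {q1, q2}.
Read 'b': q1→∅, q2→{q1, q2}; now {q1, q2}.
Read 'a': q1→{q3, q4, q6}, q2→{q6}; now {q3, q4, q6}.
Read 'a': q3→∅, q4→∅, q6→{q5}; now {q5}.
Read 'b': q5→{q2}; now {q2}.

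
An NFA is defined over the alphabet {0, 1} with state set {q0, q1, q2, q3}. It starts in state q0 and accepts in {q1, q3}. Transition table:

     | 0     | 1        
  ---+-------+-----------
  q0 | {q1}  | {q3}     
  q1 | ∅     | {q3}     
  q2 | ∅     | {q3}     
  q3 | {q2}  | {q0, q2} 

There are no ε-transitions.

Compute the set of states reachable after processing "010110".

{q1}

Start in {q0}.
Read '0': q0→{q1}; now {q1}.
Read '1': q1→{q3}; now {q3}.
Read '0': q3→{q2}; now {q2}.
Read '1': q2→{q3}; now {q3}.
Read '1': q3→{q0, q2}; now {q0, q2}.
Read '0': q0→{q1}, q2→∅; now {q1}.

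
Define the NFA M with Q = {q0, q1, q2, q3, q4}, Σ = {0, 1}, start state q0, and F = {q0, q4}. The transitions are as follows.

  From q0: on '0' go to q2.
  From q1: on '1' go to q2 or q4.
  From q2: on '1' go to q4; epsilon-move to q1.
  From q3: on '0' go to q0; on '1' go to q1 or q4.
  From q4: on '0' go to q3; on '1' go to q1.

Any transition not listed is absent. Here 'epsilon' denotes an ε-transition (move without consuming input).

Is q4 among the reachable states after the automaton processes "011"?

Yes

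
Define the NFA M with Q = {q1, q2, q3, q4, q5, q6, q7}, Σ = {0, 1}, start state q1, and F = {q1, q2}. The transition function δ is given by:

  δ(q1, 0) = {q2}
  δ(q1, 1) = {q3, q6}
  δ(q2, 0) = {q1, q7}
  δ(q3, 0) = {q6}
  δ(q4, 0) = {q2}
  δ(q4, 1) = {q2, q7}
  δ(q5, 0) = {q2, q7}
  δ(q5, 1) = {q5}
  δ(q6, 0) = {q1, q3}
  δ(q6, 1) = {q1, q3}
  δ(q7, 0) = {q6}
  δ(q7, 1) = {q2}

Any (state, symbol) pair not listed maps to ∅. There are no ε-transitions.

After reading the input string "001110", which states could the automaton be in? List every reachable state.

{q1, q3, q6}

Start in {q1}.
Read '0': q1→{q2}; now {q2}.
Read '0': q2→{q1, q7}; now {q1, q7}.
Read '1': q1→{q3, q6}, q7→{q2}; now {q2, q3, q6}.
Read '1': q2→∅, q3→∅, q6→{q1, q3}; now {q1, q3}.
Read '1': q1→{q3, q6}, q3→∅; now {q3, q6}.
Read '0': q3→{q6}, q6→{q1, q3}; now {q1, q3, q6}.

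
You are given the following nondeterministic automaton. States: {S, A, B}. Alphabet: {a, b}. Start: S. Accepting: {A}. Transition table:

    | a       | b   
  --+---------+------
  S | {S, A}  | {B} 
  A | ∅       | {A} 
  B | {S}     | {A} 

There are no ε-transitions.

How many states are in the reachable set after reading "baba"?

1

Start in {S}.
Read 'b': S→{B}; now {B}.
Read 'a': B→{S}; now {S}.
Read 'b': S→{B}; now {B}.
Read 'a': B→{S}; now {S}.
That set has 1 state.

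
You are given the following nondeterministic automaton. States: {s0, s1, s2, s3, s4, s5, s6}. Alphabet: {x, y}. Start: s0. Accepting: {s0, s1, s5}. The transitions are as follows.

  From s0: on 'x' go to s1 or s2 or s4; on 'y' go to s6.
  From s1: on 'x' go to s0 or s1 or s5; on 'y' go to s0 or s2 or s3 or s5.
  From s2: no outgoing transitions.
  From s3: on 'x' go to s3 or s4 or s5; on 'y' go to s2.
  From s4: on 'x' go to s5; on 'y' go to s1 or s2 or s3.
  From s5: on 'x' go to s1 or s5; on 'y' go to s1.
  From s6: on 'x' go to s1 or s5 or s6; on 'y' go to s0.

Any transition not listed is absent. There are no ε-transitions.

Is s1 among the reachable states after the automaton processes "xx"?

Yes

Start in {s0}.
Read 'x': {s0} → {s1, s2, s4}.
Read 'x': {s1, s2, s4} → {s0, s1, s5}.
State s1 is in {s0, s1, s5}.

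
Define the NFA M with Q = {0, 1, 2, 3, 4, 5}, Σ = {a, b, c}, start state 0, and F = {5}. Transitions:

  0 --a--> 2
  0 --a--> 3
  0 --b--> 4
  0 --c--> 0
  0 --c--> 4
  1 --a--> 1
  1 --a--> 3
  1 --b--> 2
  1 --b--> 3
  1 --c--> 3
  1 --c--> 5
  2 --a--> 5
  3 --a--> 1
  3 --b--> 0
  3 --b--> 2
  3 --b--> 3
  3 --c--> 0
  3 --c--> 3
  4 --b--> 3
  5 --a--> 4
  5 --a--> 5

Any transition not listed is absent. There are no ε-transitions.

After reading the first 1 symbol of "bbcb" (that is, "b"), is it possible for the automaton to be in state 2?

No

Start in {0}.
Read 'b': {0} → {4}.
State 2 is not in {4}.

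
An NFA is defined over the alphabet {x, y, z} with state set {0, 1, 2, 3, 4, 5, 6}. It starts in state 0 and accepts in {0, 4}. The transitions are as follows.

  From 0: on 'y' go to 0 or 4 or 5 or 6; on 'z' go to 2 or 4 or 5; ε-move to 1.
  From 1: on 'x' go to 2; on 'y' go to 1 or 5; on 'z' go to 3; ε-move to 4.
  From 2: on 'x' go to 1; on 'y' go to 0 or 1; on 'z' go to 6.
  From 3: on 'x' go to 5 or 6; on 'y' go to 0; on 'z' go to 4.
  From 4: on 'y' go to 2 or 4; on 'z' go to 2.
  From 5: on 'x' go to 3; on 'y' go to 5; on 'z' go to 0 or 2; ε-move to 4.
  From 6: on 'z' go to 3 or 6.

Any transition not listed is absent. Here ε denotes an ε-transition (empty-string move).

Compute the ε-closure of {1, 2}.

Begin with {1, 2}.
ε-move 1 → 4; add 4.

{1, 2, 4}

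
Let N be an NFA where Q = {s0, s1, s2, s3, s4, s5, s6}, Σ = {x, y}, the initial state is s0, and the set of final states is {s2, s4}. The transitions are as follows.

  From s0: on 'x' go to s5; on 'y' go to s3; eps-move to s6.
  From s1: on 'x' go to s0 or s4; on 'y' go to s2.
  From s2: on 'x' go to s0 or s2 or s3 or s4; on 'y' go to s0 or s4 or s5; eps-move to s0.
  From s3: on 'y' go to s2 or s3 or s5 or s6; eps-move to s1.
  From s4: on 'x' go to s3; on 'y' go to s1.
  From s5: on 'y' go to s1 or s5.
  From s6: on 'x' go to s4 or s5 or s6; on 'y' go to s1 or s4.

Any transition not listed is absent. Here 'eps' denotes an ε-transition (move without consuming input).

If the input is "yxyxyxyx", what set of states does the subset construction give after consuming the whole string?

{s0, s1, s2, s3, s4, s5, s6}

Start: ε-closure({s0}) = {s0, s6}.
Read 'y': s0→{s3}, s6→{s1, s4}; now {s1, s3, s4}.
Read 'x': s1→{s0, s4}, s3→∅, s4→{s3}; union {s0, s3, s4}; ε-closure = {s0, s1, s3, s4, s6}.
Read 'y': s0→{s3}, s1→{s2}, s3→{s2, s3, s5, s6}, s4→{s1}, s6→{s1, s4}; union {s1, s2, s3, s4, s5, s6}; ε-closure = {s0, s1, s2, s3, s4, s5, s6}.
Read 'x': s0→{s5}, s1→{s0, s4}, s2→{s0, s2, s3, s4}, s3→∅, s4→{s3}, s5→∅, s6→{s4, s5, s6}; union {s0, s2, s3, s4, s5, s6}; ε-closure = {s0, s1, s2, s3, s4, s5, s6}.
Read 'y': s0→{s3}, s1→{s2}, s2→{s0, s4, s5}, s3→{s2, s3, s5, s6}, s4→{s1}, s5→{s1, s5}, s6→{s1, s4}; now {s0, s1, s2, s3, s4, s5, s6}.
Read 'x': s0→{s5}, s1→{s0, s4}, s2→{s0, s2, s3, s4}, s3→∅, s4→{s3}, s5→∅, s6→{s4, s5, s6}; union {s0, s2, s3, s4, s5, s6}; ε-closure = {s0, s1, s2, s3, s4, s5, s6}.
Read 'y': s0→{s3}, s1→{s2}, s2→{s0, s4, s5}, s3→{s2, s3, s5, s6}, s4→{s1}, s5→{s1, s5}, s6→{s1, s4}; now {s0, s1, s2, s3, s4, s5, s6}.
Read 'x': s0→{s5}, s1→{s0, s4}, s2→{s0, s2, s3, s4}, s3→∅, s4→{s3}, s5→∅, s6→{s4, s5, s6}; union {s0, s2, s3, s4, s5, s6}; ε-closure = {s0, s1, s2, s3, s4, s5, s6}.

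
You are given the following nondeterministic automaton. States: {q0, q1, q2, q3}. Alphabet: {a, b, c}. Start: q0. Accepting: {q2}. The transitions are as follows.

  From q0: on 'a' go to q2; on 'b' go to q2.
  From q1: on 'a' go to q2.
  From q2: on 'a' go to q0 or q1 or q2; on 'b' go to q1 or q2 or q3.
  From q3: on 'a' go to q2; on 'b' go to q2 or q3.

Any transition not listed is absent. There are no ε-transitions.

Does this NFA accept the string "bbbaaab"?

Yes

Start in {q0}.
Read 'b': q0→{q2}; now {q2}.
Read 'b': q2→{q1, q2, q3}; now {q1, q2, q3}.
Read 'b': q1→∅, q2→{q1, q2, q3}, q3→{q2, q3}; now {q1, q2, q3}.
Read 'a': q1→{q2}, q2→{q0, q1, q2}, q3→{q2}; now {q0, q1, q2}.
Read 'a': q0→{q2}, q1→{q2}, q2→{q0, q1, q2}; now {q0, q1, q2}.
Read 'a': q0→{q2}, q1→{q2}, q2→{q0, q1, q2}; now {q0, q1, q2}.
Read 'b': q0→{q2}, q1→∅, q2→{q1, q2, q3}; now {q1, q2, q3}.
The final set {q1, q2, q3} contains the accepting state q2.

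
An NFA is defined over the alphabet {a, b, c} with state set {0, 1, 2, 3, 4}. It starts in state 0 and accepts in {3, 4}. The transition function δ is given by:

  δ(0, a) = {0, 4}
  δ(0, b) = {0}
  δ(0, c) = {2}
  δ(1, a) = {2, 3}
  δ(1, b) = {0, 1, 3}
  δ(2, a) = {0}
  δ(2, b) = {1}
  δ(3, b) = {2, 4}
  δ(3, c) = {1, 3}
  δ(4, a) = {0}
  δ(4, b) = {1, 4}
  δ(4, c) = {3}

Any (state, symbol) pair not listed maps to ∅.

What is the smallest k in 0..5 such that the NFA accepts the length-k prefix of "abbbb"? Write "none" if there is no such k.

Start in {0}.
Read 'a': 0→{0, 4}; now {0, 4}.
None of the earlier sets intersect F, but {0, 4} does.

1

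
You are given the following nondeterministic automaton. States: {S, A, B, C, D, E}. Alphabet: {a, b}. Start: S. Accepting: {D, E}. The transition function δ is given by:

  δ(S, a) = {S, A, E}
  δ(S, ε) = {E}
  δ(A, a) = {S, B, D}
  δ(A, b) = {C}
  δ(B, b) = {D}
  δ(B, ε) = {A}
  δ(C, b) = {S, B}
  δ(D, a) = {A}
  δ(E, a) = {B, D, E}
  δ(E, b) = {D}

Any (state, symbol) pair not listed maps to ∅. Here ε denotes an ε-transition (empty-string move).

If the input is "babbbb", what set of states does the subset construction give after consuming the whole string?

{S, A, B, E}

Start: ε-closure({S}) = {S, E}.
Read 'b': S→∅, E→{D}; now {D}.
Read 'a': D→{A}; now {A}.
Read 'b': A→{C}; now {C}.
Read 'b': C→{S, B}; union {S, B}; ε-closure = {S, A, B, E}.
Read 'b': S→∅, A→{C}, B→{D}, E→{D}; now {C, D}.
Read 'b': C→{S, B}, D→∅; union {S, B}; ε-closure = {S, A, B, E}.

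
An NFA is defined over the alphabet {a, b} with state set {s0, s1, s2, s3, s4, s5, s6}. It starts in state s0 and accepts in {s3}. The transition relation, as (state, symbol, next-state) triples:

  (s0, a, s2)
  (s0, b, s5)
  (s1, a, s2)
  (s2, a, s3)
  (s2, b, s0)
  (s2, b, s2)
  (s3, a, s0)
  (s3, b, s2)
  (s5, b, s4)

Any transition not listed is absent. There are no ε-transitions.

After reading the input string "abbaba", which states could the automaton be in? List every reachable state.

Start in {s0}.
Read 'a': s0→{s2}; now {s2}.
Read 'b': s2→{s0, s2}; now {s0, s2}.
Read 'b': s0→{s5}, s2→{s0, s2}; now {s0, s2, s5}.
Read 'a': s0→{s2}, s2→{s3}, s5→∅; now {s2, s3}.
Read 'b': s2→{s0, s2}, s3→{s2}; now {s0, s2}.
Read 'a': s0→{s2}, s2→{s3}; now {s2, s3}.

{s2, s3}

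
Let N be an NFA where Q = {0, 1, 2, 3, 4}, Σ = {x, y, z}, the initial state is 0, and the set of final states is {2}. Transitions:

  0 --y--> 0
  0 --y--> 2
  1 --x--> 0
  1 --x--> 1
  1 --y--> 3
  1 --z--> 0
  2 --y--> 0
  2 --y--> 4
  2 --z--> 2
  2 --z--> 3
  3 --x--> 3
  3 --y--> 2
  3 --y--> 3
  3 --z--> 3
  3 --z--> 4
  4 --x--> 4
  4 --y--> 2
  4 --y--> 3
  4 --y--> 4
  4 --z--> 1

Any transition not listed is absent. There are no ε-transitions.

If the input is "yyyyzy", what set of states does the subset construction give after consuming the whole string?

{0, 2, 3, 4}

Start in {0}.
Read 'y': 0→{0, 2}; now {0, 2}.
Read 'y': 0→{0, 2}, 2→{0, 4}; now {0, 2, 4}.
Read 'y': 0→{0, 2}, 2→{0, 4}, 4→{2, 3, 4}; now {0, 2, 3, 4}.
Read 'y': 0→{0, 2}, 2→{0, 4}, 3→{2, 3}, 4→{2, 3, 4}; now {0, 2, 3, 4}.
Read 'z': 0→∅, 2→{2, 3}, 3→{3, 4}, 4→{1}; now {1, 2, 3, 4}.
Read 'y': 1→{3}, 2→{0, 4}, 3→{2, 3}, 4→{2, 3, 4}; now {0, 2, 3, 4}.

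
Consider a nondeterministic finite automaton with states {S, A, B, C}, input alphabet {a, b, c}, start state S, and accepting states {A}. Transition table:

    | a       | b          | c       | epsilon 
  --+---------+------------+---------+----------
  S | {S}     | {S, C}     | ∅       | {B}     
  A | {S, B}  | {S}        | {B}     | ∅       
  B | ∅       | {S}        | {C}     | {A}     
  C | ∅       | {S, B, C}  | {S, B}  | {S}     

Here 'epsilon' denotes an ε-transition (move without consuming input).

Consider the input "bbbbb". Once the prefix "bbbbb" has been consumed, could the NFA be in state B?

Start: ε-closure({S}) = {S, A, B}.
Read 'b': {S, A, B} → {S, A, B, C}.
Read 'b': {S, A, B, C} → {S, A, B, C}.
Read 'b': {S, A, B, C} → {S, A, B, C}.
Read 'b': {S, A, B, C} → {S, A, B, C}.
Read 'b': {S, A, B, C} → {S, A, B, C}.
State B is in {S, A, B, C}.

Yes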